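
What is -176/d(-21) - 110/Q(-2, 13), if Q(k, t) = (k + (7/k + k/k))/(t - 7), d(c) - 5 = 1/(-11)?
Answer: 2992/27 ≈ 110.81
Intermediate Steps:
d(c) = 54/11 (d(c) = 5 + 1/(-11) = 5 - 1/11 = 54/11)
Q(k, t) = (1 + k + 7/k)/(-7 + t) (Q(k, t) = (k + (7/k + 1))/(-7 + t) = (k + (1 + 7/k))/(-7 + t) = (1 + k + 7/k)/(-7 + t))
-176/d(-21) - 110/Q(-2, 13) = -176/54/11 - 110*(-2*(-7 + 13)/(7 - 2 + (-2)²)) = -176*11/54 - 110*(-12/(7 - 2 + 4)) = -968/27 - 110/((-½*⅙*9)) = -968/27 - 110/(-¾) = -968/27 - 110*(-4/3) = -968/27 + 440/3 = 2992/27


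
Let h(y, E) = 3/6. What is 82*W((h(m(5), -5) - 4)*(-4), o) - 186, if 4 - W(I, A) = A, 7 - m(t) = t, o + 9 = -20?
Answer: 2520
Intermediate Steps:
o = -29 (o = -9 - 20 = -29)
m(t) = 7 - t
h(y, E) = ½ (h(y, E) = 3*(⅙) = ½)
W(I, A) = 4 - A
82*W((h(m(5), -5) - 4)*(-4), o) - 186 = 82*(4 - 1*(-29)) - 186 = 82*(4 + 29) - 186 = 82*33 - 186 = 2706 - 186 = 2520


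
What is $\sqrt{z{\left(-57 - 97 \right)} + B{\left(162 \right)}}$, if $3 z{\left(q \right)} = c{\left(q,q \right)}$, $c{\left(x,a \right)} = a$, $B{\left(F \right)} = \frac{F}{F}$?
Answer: $\frac{i \sqrt{453}}{3} \approx 7.0946 i$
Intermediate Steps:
$B{\left(F \right)} = 1$
$z{\left(q \right)} = \frac{q}{3}$
$\sqrt{z{\left(-57 - 97 \right)} + B{\left(162 \right)}} = \sqrt{\frac{-57 - 97}{3} + 1} = \sqrt{\frac{1}{3} \left(-154\right) + 1} = \sqrt{- \frac{154}{3} + 1} = \sqrt{- \frac{151}{3}} = \frac{i \sqrt{453}}{3}$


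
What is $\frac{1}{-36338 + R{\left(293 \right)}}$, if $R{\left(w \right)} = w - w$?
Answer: $- \frac{1}{36338} \approx -2.7519 \cdot 10^{-5}$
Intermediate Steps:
$R{\left(w \right)} = 0$
$\frac{1}{-36338 + R{\left(293 \right)}} = \frac{1}{-36338 + 0} = \frac{1}{-36338} = - \frac{1}{36338}$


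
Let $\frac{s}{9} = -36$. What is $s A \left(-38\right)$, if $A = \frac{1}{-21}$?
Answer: $- \frac{4104}{7} \approx -586.29$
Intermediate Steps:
$A = - \frac{1}{21} \approx -0.047619$
$s = -324$ ($s = 9 \left(-36\right) = -324$)
$s A \left(-38\right) = \left(-324\right) \left(- \frac{1}{21}\right) \left(-38\right) = \frac{108}{7} \left(-38\right) = - \frac{4104}{7}$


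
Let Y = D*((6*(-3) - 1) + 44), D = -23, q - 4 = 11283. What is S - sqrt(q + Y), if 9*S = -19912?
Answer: -19912/9 - 2*sqrt(2678) ≈ -2315.9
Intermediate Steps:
q = 11287 (q = 4 + 11283 = 11287)
S = -19912/9 (S = (1/9)*(-19912) = -19912/9 ≈ -2212.4)
Y = -575 (Y = -23*((6*(-3) - 1) + 44) = -23*((-18 - 1) + 44) = -23*(-19 + 44) = -23*25 = -575)
S - sqrt(q + Y) = -19912/9 - sqrt(11287 - 575) = -19912/9 - sqrt(10712) = -19912/9 - 2*sqrt(2678)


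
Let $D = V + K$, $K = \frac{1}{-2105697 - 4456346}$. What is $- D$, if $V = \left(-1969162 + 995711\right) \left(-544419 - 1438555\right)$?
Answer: $- \frac{12666895492828988781}{6562043} \approx -1.9303 \cdot 10^{12}$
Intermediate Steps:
$K = - \frac{1}{6562043}$ ($K = \frac{1}{-6562043} = - \frac{1}{6562043} \approx -1.5239 \cdot 10^{-7}$)
$V = 1930328023274$ ($V = \left(-973451\right) \left(-1982974\right) = 1930328023274$)
$D = \frac{12666895492828988781}{6562043}$ ($D = 1930328023274 - \frac{1}{6562043} = \frac{12666895492828988781}{6562043} \approx 1.9303 \cdot 10^{12}$)
$- D = \left(-1\right) \frac{12666895492828988781}{6562043} = - \frac{12666895492828988781}{6562043}$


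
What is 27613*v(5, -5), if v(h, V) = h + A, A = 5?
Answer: 276130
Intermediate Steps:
v(h, V) = 5 + h (v(h, V) = h + 5 = 5 + h)
27613*v(5, -5) = 27613*(5 + 5) = 27613*10 = 276130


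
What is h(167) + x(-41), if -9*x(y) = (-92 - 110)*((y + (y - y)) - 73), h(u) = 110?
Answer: -7346/3 ≈ -2448.7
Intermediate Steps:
x(y) = -14746/9 + 202*y/9 (x(y) = -(-92 - 110)*((y + (y - y)) - 73)/9 = -(-202)*((y + 0) - 73)/9 = -(-202)*(y - 73)/9 = -(-202)*(-73 + y)/9 = -(14746 - 202*y)/9 = -14746/9 + 202*y/9)
h(167) + x(-41) = 110 + (-14746/9 + (202/9)*(-41)) = 110 + (-14746/9 - 8282/9) = 110 - 7676/3 = -7346/3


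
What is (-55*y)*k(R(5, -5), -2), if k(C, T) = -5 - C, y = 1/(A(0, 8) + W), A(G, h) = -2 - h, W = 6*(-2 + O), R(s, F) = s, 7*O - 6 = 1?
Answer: -275/8 ≈ -34.375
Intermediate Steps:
O = 1 (O = 6/7 + (⅐)*1 = 6/7 + ⅐ = 1)
W = -6 (W = 6*(-2 + 1) = 6*(-1) = -6)
y = -1/16 (y = 1/((-2 - 1*8) - 6) = 1/((-2 - 8) - 6) = 1/(-10 - 6) = 1/(-16) = -1/16 ≈ -0.062500)
(-55*y)*k(R(5, -5), -2) = (-55*(-1/16))*(-5 - 1*5) = 55*(-5 - 5)/16 = (55/16)*(-10) = -275/8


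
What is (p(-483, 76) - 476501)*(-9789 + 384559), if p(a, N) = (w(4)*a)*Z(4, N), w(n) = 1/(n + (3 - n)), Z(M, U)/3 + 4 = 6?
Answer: -178940307590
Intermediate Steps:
Z(M, U) = 6 (Z(M, U) = -12 + 3*6 = -12 + 18 = 6)
w(n) = ⅓ (w(n) = 1/3 = ⅓)
p(a, N) = 2*a (p(a, N) = (a/3)*6 = 2*a)
(p(-483, 76) - 476501)*(-9789 + 384559) = (2*(-483) - 476501)*(-9789 + 384559) = (-966 - 476501)*374770 = -477467*374770 = -178940307590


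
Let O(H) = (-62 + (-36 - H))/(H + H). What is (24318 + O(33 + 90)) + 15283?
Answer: 9741625/246 ≈ 39600.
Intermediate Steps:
O(H) = (-98 - H)/(2*H) (O(H) = (-98 - H)/((2*H)) = (-98 - H)*(1/(2*H)) = (-98 - H)/(2*H))
(24318 + O(33 + 90)) + 15283 = (24318 + (-98 - (33 + 90))/(2*(33 + 90))) + 15283 = (24318 + (½)*(-98 - 1*123)/123) + 15283 = (24318 + (½)*(1/123)*(-98 - 123)) + 15283 = (24318 + (½)*(1/123)*(-221)) + 15283 = (24318 - 221/246) + 15283 = 5982007/246 + 15283 = 9741625/246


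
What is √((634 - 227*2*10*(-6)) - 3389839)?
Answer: I*√3361965 ≈ 1833.6*I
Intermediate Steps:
√((634 - 227*2*10*(-6)) - 3389839) = √((634 - 4540*(-6)) - 3389839) = √((634 - 227*(-120)) - 3389839) = √((634 + 27240) - 3389839) = √(27874 - 3389839) = √(-3361965) = I*√3361965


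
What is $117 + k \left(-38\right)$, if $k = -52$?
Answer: $2093$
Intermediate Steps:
$117 + k \left(-38\right) = 117 - -1976 = 117 + 1976 = 2093$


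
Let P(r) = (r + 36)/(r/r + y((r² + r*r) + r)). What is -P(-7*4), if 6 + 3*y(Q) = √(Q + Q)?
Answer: -72/3071 - 48*√770/3071 ≈ -0.45716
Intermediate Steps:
y(Q) = -2 + √2*√Q/3 (y(Q) = -2 + √(Q + Q)/3 = -2 + √(2*Q)/3 = -2 + (√2*√Q)/3 = -2 + √2*√Q/3)
P(r) = (36 + r)/(-1 + √2*√(r + 2*r²)/3) (P(r) = (r + 36)/(r/r + (-2 + √2*√((r² + r*r) + r)/3)) = (36 + r)/(1 + (-2 + √2*√((r² + r²) + r)/3)) = (36 + r)/(1 + (-2 + √2*√(2*r² + r)/3)) = (36 + r)/(1 + (-2 + √2*√(r + 2*r²)/3)) = (36 + r)/(-1 + √2*√(r + 2*r²)/3))
-P(-7*4) = -3*(36 - 7*4)/(-3 + √2*√((-7*4)*(1 + 2*(-7*4)))) = -3*(36 - 28)/(-3 + √2*√(-28*(1 + 2*(-28)))) = -3*8/(-3 + √2*√(-28*(1 - 56))) = -3*8/(-3 + √2*√(-28*(-55))) = -3*8/(-3 + √2*√1540) = -3*8/(-3 + √2*(2*√385)) = -3*8/(-3 + 2*√770) = -24/(-3 + 2*√770)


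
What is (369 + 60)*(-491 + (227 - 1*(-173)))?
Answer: -39039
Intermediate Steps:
(369 + 60)*(-491 + (227 - 1*(-173))) = 429*(-491 + (227 + 173)) = 429*(-491 + 400) = 429*(-91) = -39039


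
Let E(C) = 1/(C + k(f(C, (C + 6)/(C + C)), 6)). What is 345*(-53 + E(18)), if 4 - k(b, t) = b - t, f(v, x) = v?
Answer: -36501/2 ≈ -18251.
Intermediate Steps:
k(b, t) = 4 + t - b (k(b, t) = 4 - (b - t) = 4 + (t - b) = 4 + t - b)
E(C) = 1/10 (E(C) = 1/(C + (4 + 6 - C)) = 1/(C + (10 - C)) = 1/10)
345*(-53 + E(18)) = 345*(-53 + 1/10) = 345*(-529/10) = -36501/2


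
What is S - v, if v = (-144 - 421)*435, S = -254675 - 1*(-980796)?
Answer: 971896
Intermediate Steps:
S = 726121 (S = -254675 + 980796 = 726121)
v = -245775 (v = -565*435 = -245775)
S - v = 726121 - 1*(-245775) = 726121 + 245775 = 971896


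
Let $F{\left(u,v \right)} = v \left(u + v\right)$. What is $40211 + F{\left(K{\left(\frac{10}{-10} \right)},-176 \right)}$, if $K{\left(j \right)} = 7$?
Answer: $69955$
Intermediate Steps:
$40211 + F{\left(K{\left(\frac{10}{-10} \right)},-176 \right)} = 40211 - 176 \left(7 - 176\right) = 40211 - -29744 = 40211 + 29744 = 69955$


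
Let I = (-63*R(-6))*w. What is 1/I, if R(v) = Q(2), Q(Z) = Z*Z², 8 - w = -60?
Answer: -1/34272 ≈ -2.9178e-5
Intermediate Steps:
w = 68 (w = 8 - 1*(-60) = 8 + 60 = 68)
Q(Z) = Z³
R(v) = 8 (R(v) = 2³ = 8)
I = -34272 (I = -63*8*68 = -504*68 = -34272)
1/I = 1/(-34272) = -1/34272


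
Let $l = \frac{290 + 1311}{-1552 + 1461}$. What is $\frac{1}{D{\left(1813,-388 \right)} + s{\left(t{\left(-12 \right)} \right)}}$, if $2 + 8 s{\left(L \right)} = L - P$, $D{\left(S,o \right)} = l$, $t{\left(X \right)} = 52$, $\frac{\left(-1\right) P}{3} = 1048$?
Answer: $\frac{364}{138923} \approx 0.0026202$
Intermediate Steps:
$P = -3144$ ($P = \left(-3\right) 1048 = -3144$)
$l = - \frac{1601}{91}$ ($l = \frac{1601}{-91} = 1601 \left(- \frac{1}{91}\right) = - \frac{1601}{91} \approx -17.593$)
$D{\left(S,o \right)} = - \frac{1601}{91}$
$s{\left(L \right)} = \frac{1571}{4} + \frac{L}{8}$ ($s{\left(L \right)} = - \frac{1}{4} + \frac{L - -3144}{8} = - \frac{1}{4} + \frac{L + 3144}{8} = - \frac{1}{4} + \frac{3144 + L}{8} = - \frac{1}{4} + \left(393 + \frac{L}{8}\right) = \frac{1571}{4} + \frac{L}{8}$)
$\frac{1}{D{\left(1813,-388 \right)} + s{\left(t{\left(-12 \right)} \right)}} = \frac{1}{- \frac{1601}{91} + \left(\frac{1571}{4} + \frac{1}{8} \cdot 52\right)} = \frac{1}{- \frac{1601}{91} + \left(\frac{1571}{4} + \frac{13}{2}\right)} = \frac{1}{- \frac{1601}{91} + \frac{1597}{4}} = \frac{1}{\frac{138923}{364}} = \frac{364}{138923}$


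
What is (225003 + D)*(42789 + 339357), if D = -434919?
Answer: -80218559736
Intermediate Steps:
(225003 + D)*(42789 + 339357) = (225003 - 434919)*(42789 + 339357) = -209916*382146 = -80218559736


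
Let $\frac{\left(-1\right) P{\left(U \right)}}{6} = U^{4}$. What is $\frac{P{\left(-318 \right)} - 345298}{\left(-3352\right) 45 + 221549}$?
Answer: $- \frac{61356725554}{70709} \approx -8.6774 \cdot 10^{5}$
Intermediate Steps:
$P{\left(U \right)} = - 6 U^{4}$
$\frac{P{\left(-318 \right)} - 345298}{\left(-3352\right) 45 + 221549} = \frac{- 6 \left(-318\right)^{4} - 345298}{\left(-3352\right) 45 + 221549} = \frac{\left(-6\right) 10226063376 - 345298}{-150840 + 221549} = \frac{-61356380256 - 345298}{70709} = \left(-61356725554\right) \frac{1}{70709} = - \frac{61356725554}{70709}$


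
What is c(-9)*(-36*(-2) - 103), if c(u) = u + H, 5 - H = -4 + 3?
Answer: 93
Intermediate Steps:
H = 6 (H = 5 - (-4 + 3) = 5 - 1*(-1) = 5 + 1 = 6)
c(u) = 6 + u (c(u) = u + 6 = 6 + u)
c(-9)*(-36*(-2) - 103) = (6 - 9)*(-36*(-2) - 103) = -3*(72 - 103) = -3*(-31) = 93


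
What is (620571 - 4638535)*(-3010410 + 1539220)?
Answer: 5911188457160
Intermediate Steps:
(620571 - 4638535)*(-3010410 + 1539220) = -4017964*(-1471190) = 5911188457160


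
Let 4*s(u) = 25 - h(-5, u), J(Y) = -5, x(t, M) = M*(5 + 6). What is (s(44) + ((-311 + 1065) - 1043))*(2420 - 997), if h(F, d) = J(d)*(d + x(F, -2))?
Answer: -1452883/4 ≈ -3.6322e+5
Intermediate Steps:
x(t, M) = 11*M (x(t, M) = M*11 = 11*M)
h(F, d) = 110 - 5*d (h(F, d) = -5*(d + 11*(-2)) = -5*(d - 22) = -5*(-22 + d) = 110 - 5*d)
s(u) = -85/4 + 5*u/4 (s(u) = (25 - (110 - 5*u))/4 = (25 + (-110 + 5*u))/4 = (-85 + 5*u)/4 = -85/4 + 5*u/4)
(s(44) + ((-311 + 1065) - 1043))*(2420 - 997) = ((-85/4 + (5/4)*44) + ((-311 + 1065) - 1043))*(2420 - 997) = ((-85/4 + 55) + (754 - 1043))*1423 = (135/4 - 289)*1423 = -1021/4*1423 = -1452883/4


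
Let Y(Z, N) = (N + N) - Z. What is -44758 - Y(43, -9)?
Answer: -44697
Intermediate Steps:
Y(Z, N) = -Z + 2*N (Y(Z, N) = 2*N - Z = -Z + 2*N)
-44758 - Y(43, -9) = -44758 - (-1*43 + 2*(-9)) = -44758 - (-43 - 18) = -44758 - 1*(-61) = -44758 + 61 = -44697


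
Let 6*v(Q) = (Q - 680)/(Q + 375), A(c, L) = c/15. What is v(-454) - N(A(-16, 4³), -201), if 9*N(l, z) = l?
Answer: 26779/10665 ≈ 2.5109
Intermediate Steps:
A(c, L) = c/15 (A(c, L) = c*(1/15) = c/15)
v(Q) = (-680 + Q)/(6*(375 + Q)) (v(Q) = ((Q - 680)/(Q + 375))/6 = ((-680 + Q)/(375 + Q))/6 = (-680 + Q)/(6*(375 + Q)))
N(l, z) = l/9
v(-454) - N(A(-16, 4³), -201) = (-680 - 454)/(6*(375 - 454)) - (1/15)*(-16)/9 = (⅙)*(-1134)/(-79) - (-16)/(9*15) = (⅙)*(-1/79)*(-1134) - 1*(-16/135) = 189/79 + 16/135 = 26779/10665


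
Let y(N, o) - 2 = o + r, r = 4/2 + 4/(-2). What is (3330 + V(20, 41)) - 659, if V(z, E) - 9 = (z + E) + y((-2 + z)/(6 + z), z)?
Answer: 2763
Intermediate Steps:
r = 0 (r = 4*(½) + 4*(-½) = 2 - 2 = 0)
y(N, o) = 2 + o (y(N, o) = 2 + (o + 0) = 2 + o)
V(z, E) = 11 + E + 2*z (V(z, E) = 9 + ((z + E) + (2 + z)) = 9 + ((E + z) + (2 + z)) = 9 + (2 + E + 2*z) = 11 + E + 2*z)
(3330 + V(20, 41)) - 659 = (3330 + (11 + 41 + 2*20)) - 659 = (3330 + (11 + 41 + 40)) - 659 = (3330 + 92) - 659 = 3422 - 659 = 2763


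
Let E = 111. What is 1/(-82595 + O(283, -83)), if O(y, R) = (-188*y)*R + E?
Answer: 1/4333448 ≈ 2.3076e-7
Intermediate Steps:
O(y, R) = 111 - 188*R*y (O(y, R) = (-188*y)*R + 111 = -188*R*y + 111 = 111 - 188*R*y)
1/(-82595 + O(283, -83)) = 1/(-82595 + (111 - 188*(-83)*283)) = 1/(-82595 + (111 + 4415932)) = 1/(-82595 + 4416043) = 1/4333448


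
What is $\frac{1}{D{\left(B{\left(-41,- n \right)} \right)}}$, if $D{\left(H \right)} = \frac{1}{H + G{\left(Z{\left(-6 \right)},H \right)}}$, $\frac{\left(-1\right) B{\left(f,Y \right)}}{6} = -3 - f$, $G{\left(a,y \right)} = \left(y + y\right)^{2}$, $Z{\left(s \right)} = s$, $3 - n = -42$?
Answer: $207708$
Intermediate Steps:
$n = 45$ ($n = 3 - -42 = 3 + 42 = 45$)
$G{\left(a,y \right)} = 4 y^{2}$ ($G{\left(a,y \right)} = \left(2 y\right)^{2} = 4 y^{2}$)
$B{\left(f,Y \right)} = 18 + 6 f$ ($B{\left(f,Y \right)} = - 6 \left(-3 - f\right) = 18 + 6 f$)
$D{\left(H \right)} = \frac{1}{H + 4 H^{2}}$
$\frac{1}{D{\left(B{\left(-41,- n \right)} \right)}} = \frac{1}{\frac{1}{18 + 6 \left(-41\right)} \frac{1}{1 + 4 \left(18 + 6 \left(-41\right)\right)}} = \frac{1}{\frac{1}{18 - 246} \frac{1}{1 + 4 \left(18 - 246\right)}} = \frac{1}{\frac{1}{-228} \frac{1}{1 + 4 \left(-228\right)}} = \frac{1}{\left(- \frac{1}{228}\right) \frac{1}{1 - 912}} = \frac{1}{\left(- \frac{1}{228}\right) \frac{1}{-911}} = \frac{1}{\left(- \frac{1}{228}\right) \left(- \frac{1}{911}\right)} = \frac{1}{\frac{1}{207708}} = 207708$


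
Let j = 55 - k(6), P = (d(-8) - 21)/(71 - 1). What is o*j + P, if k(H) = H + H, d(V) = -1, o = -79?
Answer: -118906/35 ≈ -3397.3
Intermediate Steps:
k(H) = 2*H
P = -11/35 (P = (-1 - 21)/(71 - 1) = -22/70 = -22*1/70 = -11/35 ≈ -0.31429)
j = 43 (j = 55 - 2*6 = 55 - 1*12 = 55 - 12 = 43)
o*j + P = -79*43 - 11/35 = -3397 - 11/35 = -118906/35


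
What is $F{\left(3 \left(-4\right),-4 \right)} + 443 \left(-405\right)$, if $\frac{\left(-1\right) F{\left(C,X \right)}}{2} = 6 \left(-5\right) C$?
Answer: $-180135$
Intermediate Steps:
$F{\left(C,X \right)} = 60 C$ ($F{\left(C,X \right)} = - 2 \cdot 6 \left(-5\right) C = - 2 \left(- 30 C\right) = 60 C$)
$F{\left(3 \left(-4\right),-4 \right)} + 443 \left(-405\right) = 60 \cdot 3 \left(-4\right) + 443 \left(-405\right) = 60 \left(-12\right) - 179415 = -720 - 179415 = -180135$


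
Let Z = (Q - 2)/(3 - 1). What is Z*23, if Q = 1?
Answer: -23/2 ≈ -11.500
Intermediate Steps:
Z = -½ (Z = (1 - 2)/(3 - 1) = -1/2 = -1*½ = -½ ≈ -0.50000)
Z*23 = -½*23 = -23/2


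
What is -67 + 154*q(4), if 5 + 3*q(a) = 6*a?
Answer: 2725/3 ≈ 908.33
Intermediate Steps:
q(a) = -5/3 + 2*a (q(a) = -5/3 + (6*a)/3 = -5/3 + 2*a)
-67 + 154*q(4) = -67 + 154*(-5/3 + 2*4) = -67 + 154*(-5/3 + 8) = -67 + 154*(19/3) = -67 + 2926/3 = 2725/3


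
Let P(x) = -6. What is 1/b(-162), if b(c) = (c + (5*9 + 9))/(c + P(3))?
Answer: 14/9 ≈ 1.5556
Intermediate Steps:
b(c) = (54 + c)/(-6 + c) (b(c) = (c + (5*9 + 9))/(c - 6) = (c + (45 + 9))/(-6 + c) = (c + 54)/(-6 + c) = (54 + c)/(-6 + c))
1/b(-162) = 1/((54 - 162)/(-6 - 162)) = 1/(-108/(-168)) = 1/(-1/168*(-108)) = 1/(9/14) = 14/9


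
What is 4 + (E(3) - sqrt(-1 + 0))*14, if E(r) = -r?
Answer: -38 - 14*I ≈ -38.0 - 14.0*I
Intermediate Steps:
4 + (E(3) - sqrt(-1 + 0))*14 = 4 + (-1*3 - sqrt(-1 + 0))*14 = 4 + (-3 - sqrt(-1))*14 = 4 + (-3 - I)*14 = 4 + (-42 - 14*I) = -38 - 14*I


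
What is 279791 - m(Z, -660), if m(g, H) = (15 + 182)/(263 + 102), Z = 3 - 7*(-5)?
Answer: 102123518/365 ≈ 2.7979e+5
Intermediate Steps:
Z = 38 (Z = 3 + 35 = 38)
m(g, H) = 197/365
279791 - m(Z, -660) = 279791 - 1*197/365 = 279791 - 197/365 = 102123518/365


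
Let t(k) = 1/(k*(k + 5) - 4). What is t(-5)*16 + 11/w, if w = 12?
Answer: -37/12 ≈ -3.0833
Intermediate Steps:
t(k) = 1/(-4 + k*(5 + k)) (t(k) = 1/(k*(5 + k) - 4) = 1/(-4 + k*(5 + k)))
t(-5)*16 + 11/w = 16/(-4 + (-5)**2 + 5*(-5)) + 11/12 = 16/(-4 + 25 - 25) + 11*(1/12) = 16/(-4) + 11/12 = -1/4*16 + 11/12 = -4 + 11/12 = -37/12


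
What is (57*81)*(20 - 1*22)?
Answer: -9234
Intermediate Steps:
(57*81)*(20 - 1*22) = 4617*(20 - 22) = 4617*(-2) = -9234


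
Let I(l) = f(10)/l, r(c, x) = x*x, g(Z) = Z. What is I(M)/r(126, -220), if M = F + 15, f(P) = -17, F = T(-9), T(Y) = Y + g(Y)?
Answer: 17/145200 ≈ 0.00011708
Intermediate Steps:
T(Y) = 2*Y (T(Y) = Y + Y = 2*Y)
F = -18 (F = 2*(-9) = -18)
r(c, x) = x²
M = -3 (M = -18 + 15 = -3)
I(l) = -17/l
I(M)/r(126, -220) = (-17/(-3))/((-220)²) = -17*(-⅓)/48400 = (17/3)*(1/48400) = 17/145200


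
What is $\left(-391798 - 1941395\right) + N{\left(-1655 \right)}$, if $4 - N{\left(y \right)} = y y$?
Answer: $-5072214$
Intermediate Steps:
$N{\left(y \right)} = 4 - y^{2}$ ($N{\left(y \right)} = 4 - y y = 4 - y^{2}$)
$\left(-391798 - 1941395\right) + N{\left(-1655 \right)} = \left(-391798 - 1941395\right) + \left(4 - \left(-1655\right)^{2}\right) = -2333193 + \left(4 - 2739025\right) = -2333193 - 2739021 = -5072214$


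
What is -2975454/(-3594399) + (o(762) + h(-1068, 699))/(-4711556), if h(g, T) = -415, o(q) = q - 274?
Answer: 4672918585099/5645070724948 ≈ 0.82779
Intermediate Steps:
o(q) = -274 + q
-2975454/(-3594399) + (o(762) + h(-1068, 699))/(-4711556) = -2975454/(-3594399) + ((-274 + 762) - 415)/(-4711556) = -2975454*(-1/3594399) + (488 - 415)*(-1/4711556) = 991818/1198133 + 73*(-1/4711556) = 991818/1198133 - 73/4711556 = 4672918585099/5645070724948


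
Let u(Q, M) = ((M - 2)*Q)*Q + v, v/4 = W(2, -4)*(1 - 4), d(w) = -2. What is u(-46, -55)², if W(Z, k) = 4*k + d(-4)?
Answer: 14495196816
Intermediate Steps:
W(Z, k) = -2 + 4*k (W(Z, k) = 4*k - 2 = -2 + 4*k)
v = 216 (v = 4*((-2 + 4*(-4))*(1 - 4)) = 4*((-2 - 16)*(-3)) = 4*(-18*(-3)) = 4*54 = 216)
u(Q, M) = 216 + Q²*(-2 + M) (u(Q, M) = ((M - 2)*Q)*Q + 216 = ((-2 + M)*Q)*Q + 216 = (Q*(-2 + M))*Q + 216 = Q²*(-2 + M) + 216 = 216 + Q²*(-2 + M))
u(-46, -55)² = (216 - 2*(-46)² - 55*(-46)²)² = (216 - 2*2116 - 55*2116)² = (216 - 4232 - 116380)² = (-120396)² = 14495196816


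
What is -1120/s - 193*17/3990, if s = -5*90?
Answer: 19949/11970 ≈ 1.6666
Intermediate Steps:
s = -450
-1120/s - 193*17/3990 = -1120/(-450) - 193*17/3990 = -1120*(-1/450) - 3281*1/3990 = 112/45 - 3281/3990 = 19949/11970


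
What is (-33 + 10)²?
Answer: 529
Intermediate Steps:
(-33 + 10)² = (-23)² = 529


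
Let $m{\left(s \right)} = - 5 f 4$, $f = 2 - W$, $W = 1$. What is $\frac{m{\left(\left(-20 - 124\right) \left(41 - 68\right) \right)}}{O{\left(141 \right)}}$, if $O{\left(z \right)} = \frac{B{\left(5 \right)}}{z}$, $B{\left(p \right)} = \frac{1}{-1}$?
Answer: $2820$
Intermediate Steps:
$B{\left(p \right)} = -1$
$f = 1$ ($f = 2 - 1 = 1$)
$m{\left(s \right)} = -20$ ($m{\left(s \right)} = \left(-5\right) 1 \cdot 4 = \left(-5\right) 4 = -20$)
$O{\left(z \right)} = - \frac{1}{z}$
$\frac{m{\left(\left(-20 - 124\right) \left(41 - 68\right) \right)}}{O{\left(141 \right)}} = - \frac{20}{\left(-1\right) \frac{1}{141}} = - \frac{20}{- \frac{1}{141}} = \left(-20\right) \left(-141\right) = 2820$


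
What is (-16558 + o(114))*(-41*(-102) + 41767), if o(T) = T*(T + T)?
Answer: 433482866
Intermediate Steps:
o(T) = 2*T**2 (o(T) = T*(2*T) = 2*T**2)
(-16558 + o(114))*(-41*(-102) + 41767) = (-16558 + 2*114**2)*(-41*(-102) + 41767) = (-16558 + 2*12996)*(4182 + 41767) = (-16558 + 25992)*45949 = 9434*45949 = 433482866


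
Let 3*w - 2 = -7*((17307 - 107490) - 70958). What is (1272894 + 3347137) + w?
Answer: 14988082/3 ≈ 4.9960e+6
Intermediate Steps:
w = 1127989/3 (w = ⅔ + (-7*((17307 - 107490) - 70958))/3 = ⅔ + (-7*(-90183 - 70958))/3 = ⅔ + (-7*(-161141))/3 = ⅔ + (⅓)*1127987 = ⅔ + 1127987/3 = 1127989/3 ≈ 3.7600e+5)
(1272894 + 3347137) + w = (1272894 + 3347137) + 1127989/3 = 4620031 + 1127989/3 = 14988082/3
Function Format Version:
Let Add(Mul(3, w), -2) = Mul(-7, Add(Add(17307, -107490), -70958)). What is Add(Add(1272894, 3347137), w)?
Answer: Rational(14988082, 3) ≈ 4.9960e+6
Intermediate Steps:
w = Rational(1127989, 3) (w = Add(Rational(2, 3), Mul(Rational(1, 3), Mul(-7, Add(Add(17307, -107490), -70958)))) = Add(Rational(2, 3), Mul(Rational(1, 3), Mul(-7, Add(-90183, -70958)))) = Add(Rational(2, 3), Mul(Rational(1, 3), Mul(-7, -161141))) = Add(Rational(2, 3), Mul(Rational(1, 3), 1127987)) = Add(Rational(2, 3), Rational(1127987, 3)) = Rational(1127989, 3) ≈ 3.7600e+5)
Add(Add(1272894, 3347137), w) = Add(Add(1272894, 3347137), Rational(1127989, 3)) = Add(4620031, Rational(1127989, 3)) = Rational(14988082, 3)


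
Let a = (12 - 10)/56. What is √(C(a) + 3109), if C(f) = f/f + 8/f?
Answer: √3334 ≈ 57.741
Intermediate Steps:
a = 1/28 (a = 2*(1/56) = 1/28 ≈ 0.035714)
C(f) = 1 + 8/f
√(C(a) + 3109) = √((8 + 1/28)/(1/28) + 3109) = √(28*(225/28) + 3109) = √(225 + 3109) = √3334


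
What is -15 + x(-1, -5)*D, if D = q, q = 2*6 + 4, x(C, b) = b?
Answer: -95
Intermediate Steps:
q = 16 (q = 12 + 4 = 16)
D = 16
-15 + x(-1, -5)*D = -15 - 5*16 = -15 - 80 = -95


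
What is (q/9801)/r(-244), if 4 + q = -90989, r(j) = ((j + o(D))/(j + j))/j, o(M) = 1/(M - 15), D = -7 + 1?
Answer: 25281009824/5581125 ≈ 4529.7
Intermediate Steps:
D = -6
o(M) = 1/(-15 + M)
r(j) = (-1/21 + j)/(2*j²) (r(j) = ((j + 1/(-15 - 6))/(j + j))/j = ((j + 1/(-21))/((2*j)))/j = ((j - 1/21)*(1/(2*j)))/j = ((-1/21 + j)*(1/(2*j)))/j = ((-1/21 + j)/(2*j))/j = (-1/21 + j)/(2*j²))
q = -90993 (q = -4 - 90989 = -90993)
(q/9801)/r(-244) = (-90993/9801)/(((1/42)*(-1 + 21*(-244))/(-244)²)) = (-90993*1/9801)/(((1/42)*(1/59536)*(-1 - 5124))) = -30331/(3267*((1/42)*(1/59536)*(-5125))) = -30331/(3267*(-5125/2500512)) = -30331/3267*(-2500512/5125) = 25281009824/5581125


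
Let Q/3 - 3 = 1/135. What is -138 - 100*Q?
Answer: -9362/9 ≈ -1040.2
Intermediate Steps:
Q = 406/45 (Q = 9 + 3/135 = 9 + 3*(1/135) = 9 + 1/45 = 406/45 ≈ 9.0222)
-138 - 100*Q = -138 - 100*406/45 = -138 - 8120/9 = -9362/9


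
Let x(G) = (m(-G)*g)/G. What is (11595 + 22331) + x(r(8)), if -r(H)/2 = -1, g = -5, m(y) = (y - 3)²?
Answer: 67727/2 ≈ 33864.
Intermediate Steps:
m(y) = (-3 + y)²
r(H) = 2 (r(H) = -2*(-1) = 2)
x(G) = -5*(-3 - G)²/G (x(G) = ((-3 - G)²*(-5))/G = (-5*(-3 - G)²)/G = -5*(-3 - G)²/G)
(11595 + 22331) + x(r(8)) = (11595 + 22331) - 5*(3 + 2)²/2 = 33926 - 5*½*5² = 33926 - 5*½*25 = 33926 - 125/2 = 67727/2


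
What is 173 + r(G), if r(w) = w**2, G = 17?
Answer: 462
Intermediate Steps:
173 + r(G) = 173 + 17**2 = 173 + 289 = 462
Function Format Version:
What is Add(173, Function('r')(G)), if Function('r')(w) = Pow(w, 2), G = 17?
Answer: 462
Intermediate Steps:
Add(173, Function('r')(G)) = Add(173, Pow(17, 2)) = Add(173, 289) = 462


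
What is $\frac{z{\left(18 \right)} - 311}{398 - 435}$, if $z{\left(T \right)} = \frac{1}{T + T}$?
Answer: $\frac{11195}{1332} \approx 8.4046$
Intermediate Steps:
$z{\left(T \right)} = \frac{1}{2 T}$
$\frac{z{\left(18 \right)} - 311}{398 - 435} = \frac{\frac{1}{2 \cdot 18} - 311}{398 - 435} = \frac{\frac{1}{2} \cdot \frac{1}{18} - 311}{-37} = \left(\frac{1}{36} - 311\right) \left(- \frac{1}{37}\right) = \left(- \frac{11195}{36}\right) \left(- \frac{1}{37}\right) = \frac{11195}{1332}$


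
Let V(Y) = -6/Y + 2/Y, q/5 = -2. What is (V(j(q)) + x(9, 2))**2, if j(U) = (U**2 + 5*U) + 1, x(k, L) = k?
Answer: 207025/2601 ≈ 79.594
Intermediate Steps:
q = -10 (q = 5*(-2) = -10)
j(U) = 1 + U**2 + 5*U
V(Y) = -4/Y
(V(j(q)) + x(9, 2))**2 = (-4/(1 + (-10)**2 + 5*(-10)) + 9)**2 = (-4/(1 + 100 - 50) + 9)**2 = (-4/51 + 9)**2 = (455/51)**2 = 207025/2601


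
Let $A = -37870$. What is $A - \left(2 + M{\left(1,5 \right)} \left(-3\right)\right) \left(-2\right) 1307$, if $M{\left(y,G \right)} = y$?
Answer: $-40484$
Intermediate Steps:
$A - \left(2 + M{\left(1,5 \right)} \left(-3\right)\right) \left(-2\right) 1307 = -37870 - \left(2 + 1 \left(-3\right)\right) \left(-2\right) 1307 = -37870 - \left(2 - 3\right) \left(-2\right) 1307 = -37870 - \left(-1\right) \left(-2\right) 1307 = -37870 - 2 \cdot 1307 = -37870 - 2614 = -40484$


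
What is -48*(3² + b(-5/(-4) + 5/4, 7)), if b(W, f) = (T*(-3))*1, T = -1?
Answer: -576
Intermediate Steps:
b(W, f) = 3 (b(W, f) = -1*(-3)*1 = 3*1 = 3)
-48*(3² + b(-5/(-4) + 5/4, 7)) = -48*(3² + 3) = -48*(9 + 3) = -48*12 = -576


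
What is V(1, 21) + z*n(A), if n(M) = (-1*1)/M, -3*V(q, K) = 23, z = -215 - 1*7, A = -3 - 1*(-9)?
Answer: 88/3 ≈ 29.333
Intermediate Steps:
A = 6 (A = -3 + 9 = 6)
z = -222 (z = -215 - 7 = -222)
V(q, K) = -23/3 (V(q, K) = -1/3*23 = -23/3)
n(M) = -1/M
V(1, 21) + z*n(A) = -23/3 - (-222)/6 = -23/3 - 222*(-1/6) = -23/3 + 37 = 88/3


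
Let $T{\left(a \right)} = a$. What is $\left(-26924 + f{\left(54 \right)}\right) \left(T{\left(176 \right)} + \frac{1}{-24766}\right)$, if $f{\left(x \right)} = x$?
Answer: $- \frac{58560679525}{12383} \approx -4.7291 \cdot 10^{6}$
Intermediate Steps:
$\left(-26924 + f{\left(54 \right)}\right) \left(T{\left(176 \right)} + \frac{1}{-24766}\right) = \left(-26924 + 54\right) \left(176 + \frac{1}{-24766}\right) = - 26870 \left(176 - \frac{1}{24766}\right) = \left(-26870\right) \frac{4358815}{24766} = - \frac{58560679525}{12383}$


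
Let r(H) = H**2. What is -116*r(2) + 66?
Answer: -398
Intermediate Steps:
-116*r(2) + 66 = -116*2**2 + 66 = -116*4 + 66 = -464 + 66 = -398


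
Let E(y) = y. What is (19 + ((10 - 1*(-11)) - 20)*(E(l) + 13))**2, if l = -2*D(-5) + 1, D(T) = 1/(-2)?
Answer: 1156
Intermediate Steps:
D(T) = -1/2
l = 2 (l = -2*(-1/2) + 1 = 1 + 1 = 2)
(19 + ((10 - 1*(-11)) - 20)*(E(l) + 13))**2 = (19 + ((10 - 1*(-11)) - 20)*(2 + 13))**2 = (19 + ((10 + 11) - 20)*15)**2 = (19 + (21 - 20)*15)**2 = (19 + 1*15)**2 = (19 + 15)**2 = 34**2 = 1156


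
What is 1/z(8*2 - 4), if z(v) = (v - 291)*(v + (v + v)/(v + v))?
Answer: -1/3627 ≈ -0.00027571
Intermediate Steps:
z(v) = (1 + v)*(-291 + v) (z(v) = (-291 + v)*(v + (2*v)/((2*v))) = (-291 + v)*(v + (2*v)*(1/(2*v))) = (-291 + v)*(v + 1) = (-291 + v)*(1 + v) = (1 + v)*(-291 + v))
1/z(8*2 - 4) = 1/(-291 + (8*2 - 4)² - 290*(8*2 - 4)) = 1/(-291 + (16 - 4)² - 290*(16 - 4)) = 1/(-291 + 12² - 290*12) = 1/(-291 + 144 - 3480) = 1/(-3627) = -1/3627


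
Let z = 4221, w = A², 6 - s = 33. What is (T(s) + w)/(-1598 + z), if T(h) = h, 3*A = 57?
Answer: 334/2623 ≈ 0.12734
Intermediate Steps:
s = -27 (s = 6 - 1*33 = 6 - 33 = -27)
A = 19 (A = (⅓)*57 = 19)
w = 361 (w = 19² = 361)
(T(s) + w)/(-1598 + z) = (-27 + 361)/(-1598 + 4221) = 334/2623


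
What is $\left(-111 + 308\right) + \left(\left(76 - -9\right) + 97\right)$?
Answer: $379$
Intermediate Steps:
$\left(-111 + 308\right) + \left(\left(76 - -9\right) + 97\right) = 197 + \left(\left(76 + 9\right) + 97\right) = 197 + \left(85 + 97\right) = 197 + 182 = 379$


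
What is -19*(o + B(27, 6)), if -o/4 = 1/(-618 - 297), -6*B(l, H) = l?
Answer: 156313/1830 ≈ 85.417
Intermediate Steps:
B(l, H) = -l/6
o = 4/915 (o = -4/(-618 - 297) = -4/(-915) = -4*(-1/915) = 4/915 ≈ 0.0043716)
-19*(o + B(27, 6)) = -19*(4/915 - ⅙*27) = -19*(4/915 - 9/2) = -19*(-8227/1830) = 156313/1830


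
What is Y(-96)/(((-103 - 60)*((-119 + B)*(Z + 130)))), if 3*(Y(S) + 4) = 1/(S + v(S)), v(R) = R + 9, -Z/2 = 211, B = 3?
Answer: 2197/3031103664 ≈ 7.2482e-7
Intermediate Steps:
Z = -422 (Z = -2*211 = -422)
v(R) = 9 + R
Y(S) = -4 + 1/(3*(9 + 2*S)) (Y(S) = -4 + 1/(3*(S + (9 + S))) = -4 + 1/(3*(9 + 2*S)))
Y(-96)/(((-103 - 60)*((-119 + B)*(Z + 130)))) = ((-107 - 24*(-96))/(3*(9 + 2*(-96))))/(((-103 - 60)*((-119 + 3)*(-422 + 130)))) = ((-107 + 2304)/(3*(9 - 192)))/((-(-18908)*(-292))) = ((1/3)*2197/(-183))/((-163*33872)) = ((1/3)*(-1/183)*2197)/(-5521136) = -2197/549*(-1/5521136) = 2197/3031103664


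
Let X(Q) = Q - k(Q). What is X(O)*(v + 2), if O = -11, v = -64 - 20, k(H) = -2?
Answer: 738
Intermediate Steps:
v = -84
X(Q) = 2 + Q (X(Q) = Q - 1*(-2) = Q + 2 = 2 + Q)
X(O)*(v + 2) = (2 - 11)*(-84 + 2) = -9*(-82) = 738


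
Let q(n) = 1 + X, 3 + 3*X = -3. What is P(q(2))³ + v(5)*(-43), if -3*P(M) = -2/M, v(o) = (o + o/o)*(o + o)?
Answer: -69668/27 ≈ -2580.3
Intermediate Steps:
X = -2 (X = -1 + (⅓)*(-3) = -1 - 1 = -2)
q(n) = -1 (q(n) = 1 - 2 = -1)
v(o) = 2*o*(1 + o) (v(o) = (o + 1)*(2*o) = (1 + o)*(2*o) = 2*o*(1 + o))
P(M) = 2/(3*M) (P(M) = -(-2)/(3*M) = 2/(3*M))
P(q(2))³ + v(5)*(-43) = ((⅔)/(-1))³ + (2*5*(1 + 5))*(-43) = ((⅔)*(-1))³ + (2*5*6)*(-43) = (-⅔)³ + 60*(-43) = -8/27 - 2580 = -69668/27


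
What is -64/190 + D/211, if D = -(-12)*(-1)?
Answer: -7892/20045 ≈ -0.39371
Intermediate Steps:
D = -12 (D = -3*4 = -12)
-64/190 + D/211 = -64/190 - 12/211 = -64*1/190 - 12*1/211 = -32/95 - 12/211 = -7892/20045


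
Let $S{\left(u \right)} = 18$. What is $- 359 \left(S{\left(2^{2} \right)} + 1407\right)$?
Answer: $-511575$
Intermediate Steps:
$- 359 \left(S{\left(2^{2} \right)} + 1407\right) = - 359 \left(18 + 1407\right) = \left(-359\right) 1425 = -511575$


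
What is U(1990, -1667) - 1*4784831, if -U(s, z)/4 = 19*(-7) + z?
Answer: -4777631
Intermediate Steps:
U(s, z) = 532 - 4*z (U(s, z) = -4*(19*(-7) + z) = -4*(-133 + z) = 532 - 4*z)
U(1990, -1667) - 1*4784831 = (532 - 4*(-1667)) - 1*4784831 = (532 + 6668) - 4784831 = 7200 - 4784831 = -4777631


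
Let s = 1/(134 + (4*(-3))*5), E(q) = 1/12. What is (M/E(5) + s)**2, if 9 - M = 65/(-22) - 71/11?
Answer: 32339188561/662596 ≈ 48807.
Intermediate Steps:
E(q) = 1/12
M = 405/22 (M = 9 - (65/(-22) - 71/11) = 9 - (65*(-1/22) - 71*1/11) = 9 - (-65/22 - 71/11) = 9 - 1*(-207/22) = 9 + 207/22 = 405/22 ≈ 18.409)
s = 1/74 (s = 1/(134 - 12*5) = 1/(134 - 60) = 1/74 ≈ 0.013514)
(M/E(5) + s)**2 = (405/(22*(1/12)) + 1/74)**2 = ((405/22)*12 + 1/74)**2 = (2430/11 + 1/74)**2 = (179831/814)**2 = 32339188561/662596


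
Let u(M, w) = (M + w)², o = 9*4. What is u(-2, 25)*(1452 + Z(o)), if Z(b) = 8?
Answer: 772340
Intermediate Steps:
o = 36
u(-2, 25)*(1452 + Z(o)) = (-2 + 25)²*(1452 + 8) = 23²*1460 = 529*1460 = 772340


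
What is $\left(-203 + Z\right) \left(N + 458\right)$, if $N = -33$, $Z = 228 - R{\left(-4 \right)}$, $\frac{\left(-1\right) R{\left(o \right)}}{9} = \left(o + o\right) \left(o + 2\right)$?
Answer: $71825$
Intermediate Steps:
$R{\left(o \right)} = - 18 o \left(2 + o\right)$ ($R{\left(o \right)} = - 9 \left(o + o\right) \left(o + 2\right) = - 9 \cdot 2 o \left(2 + o\right) = - 18 o \left(2 + o\right)$)
$Z = 372$ ($Z = 228 - \left(-18\right) \left(-4\right) \left(2 - 4\right) = 228 - \left(-18\right) \left(-4\right) \left(-2\right) = 228 - -144 = 228 + 144 = 372$)
$\left(-203 + Z\right) \left(N + 458\right) = \left(-203 + 372\right) \left(-33 + 458\right) = 169 \cdot 425 = 71825$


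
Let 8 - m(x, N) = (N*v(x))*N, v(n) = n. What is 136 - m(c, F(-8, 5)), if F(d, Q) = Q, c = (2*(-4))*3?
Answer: -472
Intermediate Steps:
c = -24 (c = -8*3 = -24)
m(x, N) = 8 - x*N² (m(x, N) = 8 - N*x*N = 8 - x*N²)
136 - m(c, F(-8, 5)) = 136 - (8 - 1*(-24)*5²) = 136 - (8 - 1*(-24)*25) = 136 - (8 + 600) = 136 - 1*608 = 136 - 608 = -472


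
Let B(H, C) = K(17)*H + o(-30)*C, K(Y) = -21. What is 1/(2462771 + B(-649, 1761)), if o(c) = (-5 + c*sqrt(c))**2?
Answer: -I/(528300*sqrt(30) + 45026575*I) ≈ -2.2118e-8 - 1.4214e-9*I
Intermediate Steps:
o(c) = (-5 + c**(3/2))**2
B(H, C) = -21*H + C*(-5 - 30*I*sqrt(30))**2 (B(H, C) = -21*H + (-5 + (-30)**(3/2))**2*C = -21*H + (-5 - 30*I*sqrt(30))**2*C = -21*H + C*(-5 - 30*I*sqrt(30))**2)
1/(2462771 + B(-649, 1761)) = 1/(2462771 + (-26975*1761 - 21*(-649) + 300*I*1761*sqrt(30))) = 1/(2462771 + (-47502975 + 13629 + 528300*I*sqrt(30))) = 1/(2462771 + (-47489346 + 528300*I*sqrt(30))) = 1/(-45026575 + 528300*I*sqrt(30))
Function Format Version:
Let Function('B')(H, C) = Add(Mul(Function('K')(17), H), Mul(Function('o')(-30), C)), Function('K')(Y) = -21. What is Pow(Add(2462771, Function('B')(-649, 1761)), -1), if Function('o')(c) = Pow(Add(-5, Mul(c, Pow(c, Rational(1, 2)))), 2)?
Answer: Mul(-1, I, Pow(Add(Mul(528300, Pow(30, Rational(1, 2))), Mul(45026575, I)), -1)) ≈ Add(-2.2118e-8, Mul(-1.4214e-9, I))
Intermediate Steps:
Function('o')(c) = Pow(Add(-5, Pow(c, Rational(3, 2))), 2)
Function('B')(H, C) = Add(Mul(-21, H), Mul(C, Pow(Add(-5, Mul(-30, I, Pow(30, Rational(1, 2)))), 2))) (Function('B')(H, C) = Add(Mul(-21, H), Mul(Pow(Add(-5, Pow(-30, Rational(3, 2))), 2), C)) = Add(Mul(-21, H), Mul(Pow(Add(-5, Mul(-30, I, Pow(30, Rational(1, 2)))), 2), C)) = Add(Mul(-21, H), Mul(C, Pow(Add(-5, Mul(-30, I, Pow(30, Rational(1, 2)))), 2))))
Pow(Add(2462771, Function('B')(-649, 1761)), -1) = Pow(Add(2462771, Add(Mul(-26975, 1761), Mul(-21, -649), Mul(300, I, 1761, Pow(30, Rational(1, 2))))), -1) = Pow(Add(2462771, Add(-47502975, 13629, Mul(528300, I, Pow(30, Rational(1, 2))))), -1) = Pow(Add(2462771, Add(-47489346, Mul(528300, I, Pow(30, Rational(1, 2))))), -1) = Pow(Add(-45026575, Mul(528300, I, Pow(30, Rational(1, 2)))), -1)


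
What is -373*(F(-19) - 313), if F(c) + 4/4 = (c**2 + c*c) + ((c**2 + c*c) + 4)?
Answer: -422982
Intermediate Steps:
F(c) = 3 + 4*c**2 (F(c) = -1 + ((c**2 + c*c) + ((c**2 + c*c) + 4)) = -1 + ((c**2 + c**2) + ((c**2 + c**2) + 4)) = -1 + (2*c**2 + (2*c**2 + 4)) = -1 + (2*c**2 + (4 + 2*c**2)) = -1 + (4 + 4*c**2) = 3 + 4*c**2)
-373*(F(-19) - 313) = -373*((3 + 4*(-19)**2) - 313) = -373*((3 + 4*361) - 313) = -373*((3 + 1444) - 313) = -373*(1447 - 313) = -373*1134 = -422982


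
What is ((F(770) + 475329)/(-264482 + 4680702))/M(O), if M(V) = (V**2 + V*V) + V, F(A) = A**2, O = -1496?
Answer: 62837/1162384433760 ≈ 5.4059e-8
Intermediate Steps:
M(V) = V + 2*V**2 (M(V) = (V**2 + V**2) + V = 2*V**2 + V = V + 2*V**2)
((F(770) + 475329)/(-264482 + 4680702))/M(O) = ((770**2 + 475329)/(-264482 + 4680702))/((-1496*(1 + 2*(-1496)))) = ((592900 + 475329)/4416220)/((-1496*(1 - 2992))) = (1068229*(1/4416220))/((-1496*(-2991))) = (1068229/4416220)/4474536 = (1068229/4416220)*(1/4474536) = 62837/1162384433760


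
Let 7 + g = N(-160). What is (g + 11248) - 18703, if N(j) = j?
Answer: -7622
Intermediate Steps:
g = -167 (g = -7 - 160 = -167)
(g + 11248) - 18703 = (-167 + 11248) - 18703 = 11081 - 18703 = -7622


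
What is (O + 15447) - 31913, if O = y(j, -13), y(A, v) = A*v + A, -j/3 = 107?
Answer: -12614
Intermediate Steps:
j = -321 (j = -3*107 = -321)
y(A, v) = A + A*v
O = 3852 (O = -321*(1 - 13) = -321*(-12) = 3852)
(O + 15447) - 31913 = (3852 + 15447) - 31913 = 19299 - 31913 = -12614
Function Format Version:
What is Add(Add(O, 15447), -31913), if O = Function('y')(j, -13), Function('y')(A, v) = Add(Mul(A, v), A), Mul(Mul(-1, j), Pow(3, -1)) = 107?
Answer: -12614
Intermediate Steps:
j = -321 (j = Mul(-3, 107) = -321)
Function('y')(A, v) = Add(A, Mul(A, v))
O = 3852 (O = Mul(-321, Add(1, -13)) = Mul(-321, -12) = 3852)
Add(Add(O, 15447), -31913) = Add(Add(3852, 15447), -31913) = Add(19299, -31913) = -12614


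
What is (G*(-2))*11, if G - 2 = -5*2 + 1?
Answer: 154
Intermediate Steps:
G = -7 (G = 2 + (-5*2 + 1) = 2 + (-10 + 1) = 2 - 9 = -7)
(G*(-2))*11 = -7*(-2)*11 = 14*11 = 154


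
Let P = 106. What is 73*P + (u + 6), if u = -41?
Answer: 7703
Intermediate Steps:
73*P + (u + 6) = 73*106 + (-41 + 6) = 7738 - 35 = 7703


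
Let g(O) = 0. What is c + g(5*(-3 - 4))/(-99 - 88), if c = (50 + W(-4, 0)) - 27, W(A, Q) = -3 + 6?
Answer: 26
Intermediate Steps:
W(A, Q) = 3
c = 26 (c = (50 + 3) - 27 = 53 - 27 = 26)
c + g(5*(-3 - 4))/(-99 - 88) = 26 + 0/(-99 - 88) = 26 + 0/(-187) = 26 - 1/187*0 = 26 + 0 = 26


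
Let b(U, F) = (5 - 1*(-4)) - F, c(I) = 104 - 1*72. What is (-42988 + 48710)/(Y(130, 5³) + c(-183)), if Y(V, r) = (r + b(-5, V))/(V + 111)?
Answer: 689501/3858 ≈ 178.72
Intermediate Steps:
c(I) = 32 (c(I) = 104 - 72 = 32)
b(U, F) = 9 - F (b(U, F) = (5 + 4) - F = 9 - F)
Y(V, r) = (9 + r - V)/(111 + V) (Y(V, r) = (r + (9 - V))/(V + 111) = (9 + r - V)/(111 + V))
(-42988 + 48710)/(Y(130, 5³) + c(-183)) = (-42988 + 48710)/((9 + 5³ - 1*130)/(111 + 130) + 32) = 5722/((9 + 125 - 130)/241 + 32) = 5722/((1/241)*4 + 32) = 5722/(4/241 + 32) = 5722/(7716/241) = 5722*(241/7716) = 689501/3858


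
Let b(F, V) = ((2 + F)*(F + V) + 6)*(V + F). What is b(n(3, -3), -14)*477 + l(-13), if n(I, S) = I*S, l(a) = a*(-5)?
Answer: -1832092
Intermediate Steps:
l(a) = -5*a
b(F, V) = (6 + (2 + F)*(F + V))*(F + V)
b(n(3, -3), -14)*477 + l(-13) = ((3*(-3))**3 + 2*(3*(-3))**2 + 2*(-14)**2 + 6*(3*(-3)) + 6*(-14) + (3*(-3))*(-14)**2 + 2*(-14)*(3*(-3))**2 + 4*(3*(-3))*(-14))*477 - 5*(-13) = ((-9)**3 + 2*(-9)**2 + 2*196 + 6*(-9) - 84 - 9*196 + 2*(-14)*(-9)**2 + 4*(-9)*(-14))*477 + 65 = (-729 + 2*81 + 392 - 54 - 84 - 1764 + 2*(-14)*81 + 504)*477 + 65 = (-729 + 162 + 392 - 54 - 84 - 1764 - 2268 + 504)*477 + 65 = -3841*477 + 65 = -1832157 + 65 = -1832092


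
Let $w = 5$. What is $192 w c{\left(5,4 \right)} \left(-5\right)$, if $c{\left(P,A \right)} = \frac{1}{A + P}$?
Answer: $- \frac{1600}{3} \approx -533.33$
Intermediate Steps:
$192 w c{\left(5,4 \right)} \left(-5\right) = 192 \frac{5}{4 + 5} \left(-5\right) = 192 \cdot \frac{5}{9} \left(-5\right) = 192 \left(- \frac{25}{9}\right) = - \frac{1600}{3}$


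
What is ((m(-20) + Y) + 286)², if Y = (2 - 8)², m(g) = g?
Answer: 91204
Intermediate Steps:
Y = 36 (Y = (-6)² = 36)
((m(-20) + Y) + 286)² = ((-20 + 36) + 286)² = (16 + 286)² = 302² = 91204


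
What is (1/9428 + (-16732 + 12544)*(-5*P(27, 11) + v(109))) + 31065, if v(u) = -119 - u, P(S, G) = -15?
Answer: 6334003813/9428 ≈ 6.7183e+5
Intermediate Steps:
(1/9428 + (-16732 + 12544)*(-5*P(27, 11) + v(109))) + 31065 = (1/9428 + (-16732 + 12544)*(-5*(-15) + (-119 - 1*109))) + 31065 = (1/9428 - 4188*(75 + (-119 - 109))) + 31065 = (1/9428 - 4188*(75 - 228)) + 31065 = (1/9428 - 4188*(-153)) + 31065 = (1/9428 + 640764) + 31065 = 6041122993/9428 + 31065 = 6334003813/9428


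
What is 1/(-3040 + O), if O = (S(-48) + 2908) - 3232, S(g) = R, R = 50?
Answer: -1/3314 ≈ -0.00030175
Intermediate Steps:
S(g) = 50
O = -274 (O = (50 + 2908) - 3232 = 2958 - 3232 = -274)
1/(-3040 + O) = 1/(-3040 - 274) = 1/(-3314) = -1/3314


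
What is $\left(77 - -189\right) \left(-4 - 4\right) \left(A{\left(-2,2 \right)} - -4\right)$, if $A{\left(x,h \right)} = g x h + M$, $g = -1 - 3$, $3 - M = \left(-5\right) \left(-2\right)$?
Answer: $-27664$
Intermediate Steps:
$M = -7$ ($M = 3 - \left(-5\right) \left(-2\right) = 3 - 10 = -7$)
$g = -4$ ($g = -1 - 3 = -4$)
$A{\left(x,h \right)} = -7 - 4 h x$ ($A{\left(x,h \right)} = - 4 x h - 7 = - 4 h x - 7 = -7 - 4 h x$)
$\left(77 - -189\right) \left(-4 - 4\right) \left(A{\left(-2,2 \right)} - -4\right) = \left(77 - -189\right) \left(-4 - 4\right) \left(\left(-7 - 8 \left(-2\right)\right) - -4\right) = \left(77 + 189\right) \left(- 8 \left(\left(-7 + 16\right) + 4\right)\right) = 266 \left(- 8 \left(9 + 4\right)\right) = 266 \left(\left(-8\right) 13\right) = 266 \left(-104\right) = -27664$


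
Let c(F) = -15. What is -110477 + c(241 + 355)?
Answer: -110492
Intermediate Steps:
-110477 + c(241 + 355) = -110477 - 15 = -110492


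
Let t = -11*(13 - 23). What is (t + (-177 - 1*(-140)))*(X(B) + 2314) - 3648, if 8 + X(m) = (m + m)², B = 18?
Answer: 259298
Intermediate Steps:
X(m) = -8 + 4*m² (X(m) = -8 + (m + m)² = -8 + (2*m)² = -8 + 4*m²)
t = 110 (t = -11*(-10) = 110)
(t + (-177 - 1*(-140)))*(X(B) + 2314) - 3648 = (110 + (-177 - 1*(-140)))*((-8 + 4*18²) + 2314) - 3648 = (110 + (-177 + 140))*((-8 + 4*324) + 2314) - 3648 = (110 - 37)*((-8 + 1296) + 2314) - 3648 = 73*(1288 + 2314) - 3648 = 73*3602 - 3648 = 262946 - 3648 = 259298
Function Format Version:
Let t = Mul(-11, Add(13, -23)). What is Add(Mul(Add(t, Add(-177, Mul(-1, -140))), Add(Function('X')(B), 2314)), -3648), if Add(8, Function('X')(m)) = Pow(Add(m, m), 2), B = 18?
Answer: 259298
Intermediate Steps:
Function('X')(m) = Add(-8, Mul(4, Pow(m, 2))) (Function('X')(m) = Add(-8, Pow(Add(m, m), 2)) = Add(-8, Pow(Mul(2, m), 2)) = Add(-8, Mul(4, Pow(m, 2))))
t = 110 (t = Mul(-11, -10) = 110)
Add(Mul(Add(t, Add(-177, Mul(-1, -140))), Add(Function('X')(B), 2314)), -3648) = Add(Mul(Add(110, Add(-177, Mul(-1, -140))), Add(Add(-8, Mul(4, Pow(18, 2))), 2314)), -3648) = Add(Mul(Add(110, Add(-177, 140)), Add(Add(-8, Mul(4, 324)), 2314)), -3648) = Add(Mul(Add(110, -37), Add(Add(-8, 1296), 2314)), -3648) = Add(Mul(73, Add(1288, 2314)), -3648) = Add(Mul(73, 3602), -3648) = Add(262946, -3648) = 259298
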